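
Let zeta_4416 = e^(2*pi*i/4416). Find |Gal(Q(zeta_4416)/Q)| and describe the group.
|Gal(Q(zeta_4416)/Q)| = phi(4416) = 1408; group ≅ (Z/4416Z)^* ≅ Z/2Z × Z/2Z × Z/16Z × Z/22Z

The n-th cyclotomic polynomial Φ_4416(x) is the minimal polynomial of zeta_4416 over Q and has degree phi(4416) = 1408. So Q(zeta_4416) is a degree-1408 Galois extension with Galois group (Z/4416Z)^*. By CRT, (Z/4416Z)^* ≅ (Z/64Z)^* × (Z/3Z)^* × (Z/23Z)^*. Each prime-power unit group is (Z/64Z)^* ≅ Z/2Z × Z/16Z; (Z/3Z)^* ≅ Z/2Z; (Z/23Z)^* ≅ Z/22Z. Hence Gal(Q(zeta_4416)/Q) ≅ Z/2Z × Z/2Z × Z/16Z × Z/22Z.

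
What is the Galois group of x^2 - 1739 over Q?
Gal(K/Q) = Z/2Z (cyclic of order 2)

x^2 - 1739 is irreducible over Q since 1739 is not a rational square. The splitting field Q(sqrt(1739)) has degree 2 over Q, and its unique nontrivial automorphism is sqrt(1739) ↦ -sqrt(1739). Hence Gal(Q(sqrt(1739))/Q) = Z/2Z.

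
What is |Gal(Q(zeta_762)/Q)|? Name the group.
|Gal(Q(zeta_762)/Q)| = phi(762) = 252; group ≅ (Z/762Z)^* ≅ Z/2Z × Z/126Z

The n-th cyclotomic polynomial Φ_762(x) is the minimal polynomial of zeta_762 over Q and has degree phi(762) = 252. So Q(zeta_762) is a degree-252 Galois extension with Galois group (Z/762Z)^*. By CRT, (Z/762Z)^* ≅ (Z/2Z)^* × (Z/3Z)^* × (Z/127Z)^*. Each prime-power unit group is (Z/2Z)^* ≅ trivial group (order 1); (Z/3Z)^* ≅ Z/2Z; (Z/127Z)^* ≅ Z/126Z. Hence Gal(Q(zeta_762)/Q) ≅ Z/2Z × Z/126Z.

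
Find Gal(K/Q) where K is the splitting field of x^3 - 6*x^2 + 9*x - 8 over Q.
Gal(K/Q) = S_3 (symmetric group of order 6)

Compute the discriminant of x^3 + (-6)*x^2 + (9)*x + (-8): Δ = -864. Since Δ is not a rational square, the Galois group is not contained in A_3; it must be the full S_3 (irreducibility of the cubic rules out anything smaller).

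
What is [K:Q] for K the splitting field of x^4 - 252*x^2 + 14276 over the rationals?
[K:Q] = 4

f factors as (x^2 - 166)(x^2 - 86); the splitting field is K = Q(sqrt(166), sqrt(86)). Since 166, 86, and 14276 are all non-squares in Q, the three subfields Q(sqrt(166)), Q(sqrt(86)), Q(sqrt(14276)) are distinct degree-2 extensions, so [K:Q] = 4 (Klein four Galois group).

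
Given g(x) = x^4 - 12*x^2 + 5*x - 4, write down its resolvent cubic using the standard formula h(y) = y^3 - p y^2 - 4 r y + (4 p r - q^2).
h(y) = y^3 + 12*y^2 + 16*y + 167

Identify coefficients: p = -12, q = 5, r = -4.
Plug into h(y) = y^3 - p y^2 - 4 r y + (4 p r - q^2):
  h(y) = y^3 - (-12) y^2 - 4*(-4) y + (4*(-12)*(-4) - (5)^2)
       = y^3 + (12) y^2 + (16) y + (167).
Simplifying: h(y) = y^3 + 12*y^2 + 16*y + 167.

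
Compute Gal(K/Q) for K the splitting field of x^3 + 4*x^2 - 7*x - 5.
Gal(K/Q) = S_3 (symmetric group of order 6)

Compute the discriminant of x^3 + (4)*x^2 + (-7)*x + (-5): Δ = 5281. Since Δ is not a rational square, the Galois group is not contained in A_3; it must be the full S_3 (irreducibility of the cubic rules out anything smaller).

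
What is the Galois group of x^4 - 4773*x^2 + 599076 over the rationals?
Gal(K/Q) = Z/2Z (cyclic of order 2)

f factors as (x^2 - 129)(x^2 - 4644), so the splitting field is K = Q(sqrt(129), sqrt(4644)). The squarefree part of 129 is 129 and the squarefree part of 4644 is also 129, so sqrt(129) and sqrt(4644) are both rational multiples of sqrt(129). Hence Q(sqrt(129)) = Q(sqrt(4644)) = Q(sqrt(129)), and the splitting field collapses to a single degree-2 extension with Galois group Z/2Z.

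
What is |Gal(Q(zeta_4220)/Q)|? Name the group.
|Gal(Q(zeta_4220)/Q)| = phi(4220) = 1680; group ≅ (Z/4220Z)^* ≅ Z/2Z × Z/4Z × Z/210Z

The n-th cyclotomic polynomial Φ_4220(x) is the minimal polynomial of zeta_4220 over Q and has degree phi(4220) = 1680. So Q(zeta_4220) is a degree-1680 Galois extension with Galois group (Z/4220Z)^*. By CRT, (Z/4220Z)^* ≅ (Z/4Z)^* × (Z/5Z)^* × (Z/211Z)^*. Each prime-power unit group is (Z/4Z)^* ≅ Z/2Z; (Z/5Z)^* ≅ Z/4Z; (Z/211Z)^* ≅ Z/210Z. Hence Gal(Q(zeta_4220)/Q) ≅ Z/2Z × Z/4Z × Z/210Z.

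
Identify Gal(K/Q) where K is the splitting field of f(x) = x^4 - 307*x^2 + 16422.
Gal(K/Q) = V_4 (Klein four-group, Z/2Z × Z/2Z)

f factors as (x^2 - 69)(x^2 - 238), so the splitting field is K = Q(sqrt(69), sqrt(238)). The elements 69, 238, 16422 are all non-squares in Q, so sqrt(69) and sqrt(238) generate independent quadratic extensions. Thus [K:Q] = 4 and Gal(K/Q) is generated by the two order-2 automorphisms sqrt(69) ↦ -sqrt(69) and sqrt(238) ↦ -sqrt(238), giving V_4.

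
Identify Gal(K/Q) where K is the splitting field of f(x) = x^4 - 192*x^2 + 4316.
Gal(K/Q) = V_4 (Klein four-group, Z/2Z × Z/2Z)

f factors as (x^2 - 166)(x^2 - 26), so the splitting field is K = Q(sqrt(166), sqrt(26)). The elements 166, 26, 4316 are all non-squares in Q, so sqrt(166) and sqrt(26) generate independent quadratic extensions. Thus [K:Q] = 4 and Gal(K/Q) is generated by the two order-2 automorphisms sqrt(166) ↦ -sqrt(166) and sqrt(26) ↦ -sqrt(26), giving V_4.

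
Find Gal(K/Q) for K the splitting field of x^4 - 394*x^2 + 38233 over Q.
Gal(K/Q) = V_4 (Klein four-group, Z/2Z × Z/2Z)

f factors as (x^2 - 221)(x^2 - 173), so the splitting field is K = Q(sqrt(221), sqrt(173)). The elements 221, 173, 38233 are all non-squares in Q, so sqrt(221) and sqrt(173) generate independent quadratic extensions. Thus [K:Q] = 4 and Gal(K/Q) is generated by the two order-2 automorphisms sqrt(221) ↦ -sqrt(221) and sqrt(173) ↦ -sqrt(173), giving V_4.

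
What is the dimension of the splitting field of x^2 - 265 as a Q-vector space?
[K:Q] = 2

The polynomial x^2 - 265 is irreducible over Q since 265 is not a perfect square. Its splitting field is Q(sqrt(265)), which has degree 2 over Q.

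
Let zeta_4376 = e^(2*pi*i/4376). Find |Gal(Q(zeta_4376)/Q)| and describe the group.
|Gal(Q(zeta_4376)/Q)| = phi(4376) = 2184; group ≅ (Z/4376Z)^* ≅ Z/2Z × Z/2Z × Z/546Z

The n-th cyclotomic polynomial Φ_4376(x) is the minimal polynomial of zeta_4376 over Q and has degree phi(4376) = 2184. So Q(zeta_4376) is a degree-2184 Galois extension with Galois group (Z/4376Z)^*. By CRT, (Z/4376Z)^* ≅ (Z/8Z)^* × (Z/547Z)^*. Each prime-power unit group is (Z/8Z)^* ≅ Z/2Z × Z/2Z; (Z/547Z)^* ≅ Z/546Z. Hence Gal(Q(zeta_4376)/Q) ≅ Z/2Z × Z/2Z × Z/546Z.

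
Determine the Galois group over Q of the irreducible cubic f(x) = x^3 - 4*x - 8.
Gal(K/Q) = S_3 (symmetric group of order 6)

Compute the discriminant of x^3 + (0)*x^2 + (-4)*x + (-8): Δ = -1472. Since Δ is not a rational square, the Galois group is not contained in A_3; it must be the full S_3 (irreducibility of the cubic rules out anything smaller).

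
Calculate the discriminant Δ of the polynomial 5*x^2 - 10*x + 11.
Δ = -120

For a quadratic a x^2 + b x + c the discriminant is Δ = b^2 - 4ac = (-10)^2 - 4*(5)*(11) = 100 - (220) = -120.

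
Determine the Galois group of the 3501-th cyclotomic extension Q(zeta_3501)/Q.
|Gal(Q(zeta_3501)/Q)| = phi(3501) = 2328; group ≅ (Z/3501Z)^* ≅ Z/6Z × Z/388Z

The n-th cyclotomic polynomial Φ_3501(x) is the minimal polynomial of zeta_3501 over Q and has degree phi(3501) = 2328. So Q(zeta_3501) is a degree-2328 Galois extension with Galois group (Z/3501Z)^*. By CRT, (Z/3501Z)^* ≅ (Z/9Z)^* × (Z/389Z)^*. Each prime-power unit group is (Z/9Z)^* ≅ Z/6Z; (Z/389Z)^* ≅ Z/388Z. Hence Gal(Q(zeta_3501)/Q) ≅ Z/6Z × Z/388Z.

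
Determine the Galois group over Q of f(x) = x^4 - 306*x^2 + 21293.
Gal(K/Q) = V_4 (Klein four-group, Z/2Z × Z/2Z)

f factors as (x^2 - 199)(x^2 - 107), so the splitting field is K = Q(sqrt(199), sqrt(107)). The elements 199, 107, 21293 are all non-squares in Q, so sqrt(199) and sqrt(107) generate independent quadratic extensions. Thus [K:Q] = 4 and Gal(K/Q) is generated by the two order-2 automorphisms sqrt(199) ↦ -sqrt(199) and sqrt(107) ↦ -sqrt(107), giving V_4.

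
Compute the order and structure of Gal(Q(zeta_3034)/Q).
|Gal(Q(zeta_3034)/Q)| = phi(3034) = 1440; group ≅ (Z/3034Z)^* ≅ Z/36Z × Z/40Z

The n-th cyclotomic polynomial Φ_3034(x) is the minimal polynomial of zeta_3034 over Q and has degree phi(3034) = 1440. So Q(zeta_3034) is a degree-1440 Galois extension with Galois group (Z/3034Z)^*. By CRT, (Z/3034Z)^* ≅ (Z/2Z)^* × (Z/37Z)^* × (Z/41Z)^*. Each prime-power unit group is (Z/2Z)^* ≅ trivial group (order 1); (Z/37Z)^* ≅ Z/36Z; (Z/41Z)^* ≅ Z/40Z. Hence Gal(Q(zeta_3034)/Q) ≅ Z/36Z × Z/40Z.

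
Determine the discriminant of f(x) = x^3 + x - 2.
Δ = -112

For a depressed cubic x^3 + p x + q the discriminant is Δ = -4 p^3 - 27 q^2 = -4*(1)^3 - 27*(-2)^2 = -4 - 108 = -112.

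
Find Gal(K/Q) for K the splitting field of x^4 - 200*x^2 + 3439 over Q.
Gal(K/Q) = V_4 (Klein four-group, Z/2Z × Z/2Z)

f factors as (x^2 - 19)(x^2 - 181), so the splitting field is K = Q(sqrt(19), sqrt(181)). The elements 19, 181, 3439 are all non-squares in Q, so sqrt(19) and sqrt(181) generate independent quadratic extensions. Thus [K:Q] = 4 and Gal(K/Q) is generated by the two order-2 automorphisms sqrt(19) ↦ -sqrt(19) and sqrt(181) ↦ -sqrt(181), giving V_4.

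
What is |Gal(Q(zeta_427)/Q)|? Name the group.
|Gal(Q(zeta_427)/Q)| = phi(427) = 360; group ≅ (Z/427Z)^* ≅ Z/6Z × Z/60Z

The n-th cyclotomic polynomial Φ_427(x) is the minimal polynomial of zeta_427 over Q and has degree phi(427) = 360. So Q(zeta_427) is a degree-360 Galois extension with Galois group (Z/427Z)^*. By CRT, (Z/427Z)^* ≅ (Z/7Z)^* × (Z/61Z)^*. Each prime-power unit group is (Z/7Z)^* ≅ Z/6Z; (Z/61Z)^* ≅ Z/60Z. Hence Gal(Q(zeta_427)/Q) ≅ Z/6Z × Z/60Z.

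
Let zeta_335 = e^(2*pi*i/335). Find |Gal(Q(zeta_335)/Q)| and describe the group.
|Gal(Q(zeta_335)/Q)| = phi(335) = 264; group ≅ (Z/335Z)^* ≅ Z/4Z × Z/66Z

The n-th cyclotomic polynomial Φ_335(x) is the minimal polynomial of zeta_335 over Q and has degree phi(335) = 264. So Q(zeta_335) is a degree-264 Galois extension with Galois group (Z/335Z)^*. By CRT, (Z/335Z)^* ≅ (Z/5Z)^* × (Z/67Z)^*. Each prime-power unit group is (Z/5Z)^* ≅ Z/4Z; (Z/67Z)^* ≅ Z/66Z. Hence Gal(Q(zeta_335)/Q) ≅ Z/4Z × Z/66Z.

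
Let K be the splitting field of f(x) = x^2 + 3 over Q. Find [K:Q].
[K:Q] = 2

The discriminant of x^2 + (0)*x + (3) is b^2 - 4c = 0 - (12) = -12. Since -12 is not a perfect square in Q, the polynomial is irreducible over Q. Its two roots generate a degree-2 extension, so [K:Q] = 2.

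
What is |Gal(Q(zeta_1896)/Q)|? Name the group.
|Gal(Q(zeta_1896)/Q)| = phi(1896) = 624; group ≅ (Z/1896Z)^* ≅ Z/2Z × Z/2Z × Z/2Z × Z/78Z

The n-th cyclotomic polynomial Φ_1896(x) is the minimal polynomial of zeta_1896 over Q and has degree phi(1896) = 624. So Q(zeta_1896) is a degree-624 Galois extension with Galois group (Z/1896Z)^*. By CRT, (Z/1896Z)^* ≅ (Z/8Z)^* × (Z/3Z)^* × (Z/79Z)^*. Each prime-power unit group is (Z/8Z)^* ≅ Z/2Z × Z/2Z; (Z/3Z)^* ≅ Z/2Z; (Z/79Z)^* ≅ Z/78Z. Hence Gal(Q(zeta_1896)/Q) ≅ Z/2Z × Z/2Z × Z/2Z × Z/78Z.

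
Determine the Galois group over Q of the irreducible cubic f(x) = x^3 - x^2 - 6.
Gal(K/Q) = S_3 (symmetric group of order 6)

Compute the discriminant of x^3 + (-1)*x^2 + (0)*x + (-6): Δ = -996. Since Δ is not a rational square, the Galois group is not contained in A_3; it must be the full S_3 (irreducibility of the cubic rules out anything smaller).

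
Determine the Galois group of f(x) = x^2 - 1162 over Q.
Gal(K/Q) = Z/2Z (cyclic of order 2)

x^2 - 1162 is irreducible over Q since 1162 is not a rational square. The splitting field Q(sqrt(1162)) has degree 2 over Q, and its unique nontrivial automorphism is sqrt(1162) ↦ -sqrt(1162). Hence Gal(Q(sqrt(1162))/Q) = Z/2Z.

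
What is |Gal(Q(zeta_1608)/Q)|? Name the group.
|Gal(Q(zeta_1608)/Q)| = phi(1608) = 528; group ≅ (Z/1608Z)^* ≅ Z/2Z × Z/2Z × Z/2Z × Z/66Z

The n-th cyclotomic polynomial Φ_1608(x) is the minimal polynomial of zeta_1608 over Q and has degree phi(1608) = 528. So Q(zeta_1608) is a degree-528 Galois extension with Galois group (Z/1608Z)^*. By CRT, (Z/1608Z)^* ≅ (Z/8Z)^* × (Z/3Z)^* × (Z/67Z)^*. Each prime-power unit group is (Z/8Z)^* ≅ Z/2Z × Z/2Z; (Z/3Z)^* ≅ Z/2Z; (Z/67Z)^* ≅ Z/66Z. Hence Gal(Q(zeta_1608)/Q) ≅ Z/2Z × Z/2Z × Z/2Z × Z/66Z.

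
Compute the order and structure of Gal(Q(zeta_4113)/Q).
|Gal(Q(zeta_4113)/Q)| = phi(4113) = 2736; group ≅ (Z/4113Z)^* ≅ Z/6Z × Z/456Z

The n-th cyclotomic polynomial Φ_4113(x) is the minimal polynomial of zeta_4113 over Q and has degree phi(4113) = 2736. So Q(zeta_4113) is a degree-2736 Galois extension with Galois group (Z/4113Z)^*. By CRT, (Z/4113Z)^* ≅ (Z/9Z)^* × (Z/457Z)^*. Each prime-power unit group is (Z/9Z)^* ≅ Z/6Z; (Z/457Z)^* ≅ Z/456Z. Hence Gal(Q(zeta_4113)/Q) ≅ Z/6Z × Z/456Z.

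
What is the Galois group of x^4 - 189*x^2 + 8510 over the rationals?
Gal(K/Q) = V_4 (Klein four-group, Z/2Z × Z/2Z)

f factors as (x^2 - 115)(x^2 - 74), so the splitting field is K = Q(sqrt(115), sqrt(74)). The elements 115, 74, 8510 are all non-squares in Q, so sqrt(115) and sqrt(74) generate independent quadratic extensions. Thus [K:Q] = 4 and Gal(K/Q) is generated by the two order-2 automorphisms sqrt(115) ↦ -sqrt(115) and sqrt(74) ↦ -sqrt(74), giving V_4.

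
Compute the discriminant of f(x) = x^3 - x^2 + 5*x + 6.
Δ = -1963

For x^3 + a x^2 + b x + c the discriminant is Δ = 18 a b c - 4 a^3 c + a^2 b^2 - 4 b^3 - 27 c^2.
Plug a = -1, b = 5, c = 6:
  18*(-1)*(5)*(6) - 4*(-1)^3*(6) + (-1)^2*(5)^2 - 4*(5)^3 - 27*(6)^2
  = -540 + (24) + 25 + (-500) + (-972)
  = -1963.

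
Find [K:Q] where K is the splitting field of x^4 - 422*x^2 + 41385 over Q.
[K:Q] = 4

f factors as (x^2 - 267)(x^2 - 155); the splitting field is K = Q(sqrt(267), sqrt(155)). Since 267, 155, and 41385 are all non-squares in Q, the three subfields Q(sqrt(267)), Q(sqrt(155)), Q(sqrt(41385)) are distinct degree-2 extensions, so [K:Q] = 4 (Klein four Galois group).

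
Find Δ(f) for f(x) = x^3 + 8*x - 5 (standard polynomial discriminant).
Δ = -2723

For a depressed cubic x^3 + p x + q the discriminant is Δ = -4 p^3 - 27 q^2 = -4*(8)^3 - 27*(-5)^2 = -2048 - 675 = -2723.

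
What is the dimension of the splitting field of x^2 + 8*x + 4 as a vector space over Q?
[K:Q] = 2

The discriminant of x^2 + (8)*x + (4) is b^2 - 4c = 64 - (16) = 48. Since 48 is not a perfect square in Q, the polynomial is irreducible over Q. Its two roots generate a degree-2 extension, so [K:Q] = 2.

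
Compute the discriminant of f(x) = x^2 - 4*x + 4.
Δ = 0

For a quadratic a x^2 + b x + c the discriminant is Δ = b^2 - 4ac = (-4)^2 - 4*(1)*(4) = 16 - (16) = 0.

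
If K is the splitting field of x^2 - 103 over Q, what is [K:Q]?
[K:Q] = 2

The polynomial x^2 - 103 is irreducible over Q since 103 is not a perfect square. Its splitting field is Q(sqrt(103)), which has degree 2 over Q.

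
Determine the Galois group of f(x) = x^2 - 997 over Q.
Gal(K/Q) = Z/2Z (cyclic of order 2)

x^2 - 997 is irreducible over Q since 997 is not a rational square. The splitting field Q(sqrt(997)) has degree 2 over Q, and its unique nontrivial automorphism is sqrt(997) ↦ -sqrt(997). Hence Gal(Q(sqrt(997))/Q) = Z/2Z.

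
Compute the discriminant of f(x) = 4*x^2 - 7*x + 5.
Δ = -31

For a quadratic a x^2 + b x + c the discriminant is Δ = b^2 - 4ac = (-7)^2 - 4*(4)*(5) = 49 - (80) = -31.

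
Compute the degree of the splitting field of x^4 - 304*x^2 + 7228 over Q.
[K:Q] = 4

f factors as (x^2 - 278)(x^2 - 26); the splitting field is K = Q(sqrt(278), sqrt(26)). Since 278, 26, and 7228 are all non-squares in Q, the three subfields Q(sqrt(278)), Q(sqrt(26)), Q(sqrt(7228)) are distinct degree-2 extensions, so [K:Q] = 4 (Klein four Galois group).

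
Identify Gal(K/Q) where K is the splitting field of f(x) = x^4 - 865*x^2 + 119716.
Gal(K/Q) = Z/2Z (cyclic of order 2)

f factors as (x^2 - 173)(x^2 - 692), so the splitting field is K = Q(sqrt(173), sqrt(692)). The squarefree part of 173 is 173 and the squarefree part of 692 is also 173, so sqrt(173) and sqrt(692) are both rational multiples of sqrt(173). Hence Q(sqrt(173)) = Q(sqrt(692)) = Q(sqrt(173)), and the splitting field collapses to a single degree-2 extension with Galois group Z/2Z.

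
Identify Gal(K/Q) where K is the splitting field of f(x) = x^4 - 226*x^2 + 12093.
Gal(K/Q) = V_4 (Klein four-group, Z/2Z × Z/2Z)

f factors as (x^2 - 87)(x^2 - 139), so the splitting field is K = Q(sqrt(87), sqrt(139)). The elements 87, 139, 12093 are all non-squares in Q, so sqrt(87) and sqrt(139) generate independent quadratic extensions. Thus [K:Q] = 4 and Gal(K/Q) is generated by the two order-2 automorphisms sqrt(87) ↦ -sqrt(87) and sqrt(139) ↦ -sqrt(139), giving V_4.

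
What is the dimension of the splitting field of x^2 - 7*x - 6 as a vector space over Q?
[K:Q] = 2

The discriminant of x^2 + (-7)*x + (-6) is b^2 - 4c = 49 - (-24) = 73. Since 73 is not a perfect square in Q, the polynomial is irreducible over Q. Its two roots generate a degree-2 extension, so [K:Q] = 2.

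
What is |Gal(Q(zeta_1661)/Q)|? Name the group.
|Gal(Q(zeta_1661)/Q)| = phi(1661) = 1500; group ≅ (Z/1661Z)^* ≅ Z/10Z × Z/150Z

The n-th cyclotomic polynomial Φ_1661(x) is the minimal polynomial of zeta_1661 over Q and has degree phi(1661) = 1500. So Q(zeta_1661) is a degree-1500 Galois extension with Galois group (Z/1661Z)^*. By CRT, (Z/1661Z)^* ≅ (Z/11Z)^* × (Z/151Z)^*. Each prime-power unit group is (Z/11Z)^* ≅ Z/10Z; (Z/151Z)^* ≅ Z/150Z. Hence Gal(Q(zeta_1661)/Q) ≅ Z/10Z × Z/150Z.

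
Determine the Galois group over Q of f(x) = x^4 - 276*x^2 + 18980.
Gal(K/Q) = V_4 (Klein four-group, Z/2Z × Z/2Z)

f factors as (x^2 - 146)(x^2 - 130), so the splitting field is K = Q(sqrt(146), sqrt(130)). The elements 146, 130, 18980 are all non-squares in Q, so sqrt(146) and sqrt(130) generate independent quadratic extensions. Thus [K:Q] = 4 and Gal(K/Q) is generated by the two order-2 automorphisms sqrt(146) ↦ -sqrt(146) and sqrt(130) ↦ -sqrt(130), giving V_4.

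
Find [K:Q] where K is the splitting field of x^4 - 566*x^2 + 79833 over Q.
[K:Q] = 4

f factors as (x^2 - 299)(x^2 - 267); the splitting field is K = Q(sqrt(299), sqrt(267)). Since 299, 267, and 79833 are all non-squares in Q, the three subfields Q(sqrt(299)), Q(sqrt(267)), Q(sqrt(79833)) are distinct degree-2 extensions, so [K:Q] = 4 (Klein four Galois group).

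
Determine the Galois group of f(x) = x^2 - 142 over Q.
Gal(K/Q) = Z/2Z (cyclic of order 2)

x^2 - 142 is irreducible over Q since 142 is not a rational square. The splitting field Q(sqrt(142)) has degree 2 over Q, and its unique nontrivial automorphism is sqrt(142) ↦ -sqrt(142). Hence Gal(Q(sqrt(142))/Q) = Z/2Z.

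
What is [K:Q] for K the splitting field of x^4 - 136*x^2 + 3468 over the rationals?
[K:Q] = 4

f factors as (x^2 - 34)(x^2 - 102); the splitting field is K = Q(sqrt(34), sqrt(102)). Since 34, 102, and 3468 are all non-squares in Q, the three subfields Q(sqrt(34)), Q(sqrt(102)), Q(sqrt(3468)) are distinct degree-2 extensions, so [K:Q] = 4 (Klein four Galois group).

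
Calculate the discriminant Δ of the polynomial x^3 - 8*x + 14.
Δ = -3244

For a depressed cubic x^3 + p x + q the discriminant is Δ = -4 p^3 - 27 q^2 = -4*(-8)^3 - 27*(14)^2 = 2048 - 5292 = -3244.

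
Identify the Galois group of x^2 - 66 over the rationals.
Gal(K/Q) = Z/2Z (cyclic of order 2)

x^2 - 66 is irreducible over Q since 66 is not a rational square. The splitting field Q(sqrt(66)) has degree 2 over Q, and its unique nontrivial automorphism is sqrt(66) ↦ -sqrt(66). Hence Gal(Q(sqrt(66))/Q) = Z/2Z.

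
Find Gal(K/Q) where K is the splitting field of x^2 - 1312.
Gal(K/Q) = Z/2Z (cyclic of order 2)

x^2 - 1312 is irreducible over Q since 1312 is not a rational square. The splitting field Q(sqrt(1312)) has degree 2 over Q, and its unique nontrivial automorphism is sqrt(1312) ↦ -sqrt(1312). Hence Gal(Q(sqrt(1312))/Q) = Z/2Z.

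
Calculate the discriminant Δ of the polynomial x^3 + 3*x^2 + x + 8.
Δ = -2155

For x^3 + a x^2 + b x + c the discriminant is Δ = 18 a b c - 4 a^3 c + a^2 b^2 - 4 b^3 - 27 c^2.
Plug a = 3, b = 1, c = 8:
  18*(3)*(1)*(8) - 4*(3)^3*(8) + (3)^2*(1)^2 - 4*(1)^3 - 27*(8)^2
  = 432 + (-864) + 9 + (-4) + (-1728)
  = -2155.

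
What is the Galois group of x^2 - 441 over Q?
Gal(K/Q) = trivial group (order 1)

x^2 - 441 factors as (x - 21)(x + 21) over Q, so its splitting field is Q itself and the Galois group is trivial.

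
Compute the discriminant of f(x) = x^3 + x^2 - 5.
Δ = -655

For x^3 + a x^2 + b x + c the discriminant is Δ = 18 a b c - 4 a^3 c + a^2 b^2 - 4 b^3 - 27 c^2.
Plug a = 1, b = 0, c = -5:
  18*(1)*(0)*(-5) - 4*(1)^3*(-5) + (1)^2*(0)^2 - 4*(0)^3 - 27*(-5)^2
  = 0 + (20) + 0 + (0) + (-675)
  = -655.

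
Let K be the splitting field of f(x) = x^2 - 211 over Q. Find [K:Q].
[K:Q] = 2

The polynomial x^2 - 211 is irreducible over Q since 211 is not a perfect square. Its splitting field is Q(sqrt(211)), which has degree 2 over Q.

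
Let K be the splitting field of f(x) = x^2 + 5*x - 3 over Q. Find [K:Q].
[K:Q] = 2

The discriminant of x^2 + (5)*x + (-3) is b^2 - 4c = 25 - (-12) = 37. Since 37 is not a perfect square in Q, the polynomial is irreducible over Q. Its two roots generate a degree-2 extension, so [K:Q] = 2.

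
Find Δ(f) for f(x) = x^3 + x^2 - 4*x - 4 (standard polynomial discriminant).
Δ = 144

For x^3 + a x^2 + b x + c the discriminant is Δ = 18 a b c - 4 a^3 c + a^2 b^2 - 4 b^3 - 27 c^2.
Plug a = 1, b = -4, c = -4:
  18*(1)*(-4)*(-4) - 4*(1)^3*(-4) + (1)^2*(-4)^2 - 4*(-4)^3 - 27*(-4)^2
  = 288 + (16) + 16 + (256) + (-432)
  = 144.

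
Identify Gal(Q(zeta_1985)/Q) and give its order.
|Gal(Q(zeta_1985)/Q)| = phi(1985) = 1584; group ≅ (Z/1985Z)^* ≅ Z/4Z × Z/396Z

The n-th cyclotomic polynomial Φ_1985(x) is the minimal polynomial of zeta_1985 over Q and has degree phi(1985) = 1584. So Q(zeta_1985) is a degree-1584 Galois extension with Galois group (Z/1985Z)^*. By CRT, (Z/1985Z)^* ≅ (Z/5Z)^* × (Z/397Z)^*. Each prime-power unit group is (Z/5Z)^* ≅ Z/4Z; (Z/397Z)^* ≅ Z/396Z. Hence Gal(Q(zeta_1985)/Q) ≅ Z/4Z × Z/396Z.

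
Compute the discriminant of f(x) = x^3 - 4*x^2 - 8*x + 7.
Δ = 7573

For x^3 + a x^2 + b x + c the discriminant is Δ = 18 a b c - 4 a^3 c + a^2 b^2 - 4 b^3 - 27 c^2.
Plug a = -4, b = -8, c = 7:
  18*(-4)*(-8)*(7) - 4*(-4)^3*(7) + (-4)^2*(-8)^2 - 4*(-8)^3 - 27*(7)^2
  = 4032 + (1792) + 1024 + (2048) + (-1323)
  = 7573.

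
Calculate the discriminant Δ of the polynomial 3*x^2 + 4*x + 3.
Δ = -20

For a quadratic a x^2 + b x + c the discriminant is Δ = b^2 - 4ac = (4)^2 - 4*(3)*(3) = 16 - (36) = -20.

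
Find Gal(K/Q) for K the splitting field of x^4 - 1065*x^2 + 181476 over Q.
Gal(K/Q) = Z/2Z (cyclic of order 2)

f factors as (x^2 - 213)(x^2 - 852), so the splitting field is K = Q(sqrt(213), sqrt(852)). The squarefree part of 213 is 213 and the squarefree part of 852 is also 213, so sqrt(213) and sqrt(852) are both rational multiples of sqrt(213). Hence Q(sqrt(213)) = Q(sqrt(852)) = Q(sqrt(213)), and the splitting field collapses to a single degree-2 extension with Galois group Z/2Z.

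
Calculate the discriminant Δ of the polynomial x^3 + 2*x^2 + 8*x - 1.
Δ = -2075

For x^3 + a x^2 + b x + c the discriminant is Δ = 18 a b c - 4 a^3 c + a^2 b^2 - 4 b^3 - 27 c^2.
Plug a = 2, b = 8, c = -1:
  18*(2)*(8)*(-1) - 4*(2)^3*(-1) + (2)^2*(8)^2 - 4*(8)^3 - 27*(-1)^2
  = -288 + (32) + 256 + (-2048) + (-27)
  = -2075.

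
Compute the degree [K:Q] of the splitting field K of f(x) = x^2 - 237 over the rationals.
[K:Q] = 2

The polynomial x^2 - 237 is irreducible over Q since 237 is not a perfect square. Its splitting field is Q(sqrt(237)), which has degree 2 over Q.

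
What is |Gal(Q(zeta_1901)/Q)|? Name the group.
|Gal(Q(zeta_1901)/Q)| = phi(1901) = 1900; group ≅ (Z/1901Z)^* ≅ Z/1900Z

The n-th cyclotomic polynomial Φ_1901(x) is the minimal polynomial of zeta_1901 over Q and has degree phi(1901) = 1900. So Q(zeta_1901) is a degree-1900 Galois extension with Galois group (Z/1901Z)^*. (Z/1901Z)^* is cyclic since 1901 is an odd prime power (or 4). Hence Gal(Q(zeta_1901)/Q) ≅ Z/1900Z.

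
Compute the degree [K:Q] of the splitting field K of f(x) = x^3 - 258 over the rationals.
[K:Q] = 6

x^3 - 258 has one real root r = 258^(1/3) and two complex roots r*zeta_3, r*zeta_3^2 where zeta_3 = e^(2*pi*i/3). The splitting field is Q(r, zeta_3). [Q(r):Q] = 3 and [Q(zeta_3):Q] = 2 with gcd = 1, so [Q(r, zeta_3):Q] = 3 * 2 = 6.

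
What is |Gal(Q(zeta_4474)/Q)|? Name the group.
|Gal(Q(zeta_4474)/Q)| = phi(4474) = 2236; group ≅ (Z/4474Z)^* ≅ Z/2236Z

The n-th cyclotomic polynomial Φ_4474(x) is the minimal polynomial of zeta_4474 over Q and has degree phi(4474) = 2236. So Q(zeta_4474) is a degree-2236 Galois extension with Galois group (Z/4474Z)^*. By CRT, (Z/4474Z)^* ≅ (Z/2Z)^* × (Z/2237Z)^*. Each prime-power unit group is (Z/2Z)^* ≅ trivial group (order 1); (Z/2237Z)^* ≅ Z/2236Z. Hence Gal(Q(zeta_4474)/Q) ≅ Z/2236Z.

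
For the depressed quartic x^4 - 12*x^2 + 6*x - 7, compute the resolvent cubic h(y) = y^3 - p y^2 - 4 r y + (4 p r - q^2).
h(y) = y^3 + 12*y^2 + 28*y + 300

Identify coefficients: p = -12, q = 6, r = -7.
Plug into h(y) = y^3 - p y^2 - 4 r y + (4 p r - q^2):
  h(y) = y^3 - (-12) y^2 - 4*(-7) y + (4*(-12)*(-7) - (6)^2)
       = y^3 + (12) y^2 + (28) y + (300).
Simplifying: h(y) = y^3 + 12*y^2 + 28*y + 300.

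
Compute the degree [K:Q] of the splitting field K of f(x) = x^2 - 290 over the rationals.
[K:Q] = 2

The polynomial x^2 - 290 is irreducible over Q since 290 is not a perfect square. Its splitting field is Q(sqrt(290)), which has degree 2 over Q.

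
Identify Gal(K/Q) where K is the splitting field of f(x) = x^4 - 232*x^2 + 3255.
Gal(K/Q) = V_4 (Klein four-group, Z/2Z × Z/2Z)

f factors as (x^2 - 15)(x^2 - 217), so the splitting field is K = Q(sqrt(15), sqrt(217)). The elements 15, 217, 3255 are all non-squares in Q, so sqrt(15) and sqrt(217) generate independent quadratic extensions. Thus [K:Q] = 4 and Gal(K/Q) is generated by the two order-2 automorphisms sqrt(15) ↦ -sqrt(15) and sqrt(217) ↦ -sqrt(217), giving V_4.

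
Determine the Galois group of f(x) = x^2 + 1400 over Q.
Gal(K/Q) = Z/2Z (cyclic of order 2)

x^2 + 1400 is irreducible over Q since -1400 is not a rational square. The splitting field Q(sqrt(-1400)) has degree 2 over Q, and its unique nontrivial automorphism is sqrt(-1400) ↦ -sqrt(-1400). Hence Gal(Q(sqrt(-1400))/Q) = Z/2Z.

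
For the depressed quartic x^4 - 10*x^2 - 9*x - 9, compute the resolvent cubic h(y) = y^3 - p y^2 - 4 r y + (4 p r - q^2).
h(y) = y^3 + 10*y^2 + 36*y + 279

Identify coefficients: p = -10, q = -9, r = -9.
Plug into h(y) = y^3 - p y^2 - 4 r y + (4 p r - q^2):
  h(y) = y^3 - (-10) y^2 - 4*(-9) y + (4*(-10)*(-9) - (-9)^2)
       = y^3 + (10) y^2 + (36) y + (279).
Simplifying: h(y) = y^3 + 10*y^2 + 36*y + 279.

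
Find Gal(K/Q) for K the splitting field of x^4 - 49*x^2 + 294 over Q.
Gal(K/Q) = V_4 (Klein four-group, Z/2Z × Z/2Z)

f factors as (x^2 - 7)(x^2 - 42), so the splitting field is K = Q(sqrt(7), sqrt(42)). The elements 7, 42, 294 are all non-squares in Q, so sqrt(7) and sqrt(42) generate independent quadratic extensions. Thus [K:Q] = 4 and Gal(K/Q) is generated by the two order-2 automorphisms sqrt(7) ↦ -sqrt(7) and sqrt(42) ↦ -sqrt(42), giving V_4.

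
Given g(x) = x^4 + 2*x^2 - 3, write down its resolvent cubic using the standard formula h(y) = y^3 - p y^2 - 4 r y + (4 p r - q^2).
h(y) = y^3 - 2*y^2 + 12*y - 24

Identify coefficients: p = 2, q = 0, r = -3.
Plug into h(y) = y^3 - p y^2 - 4 r y + (4 p r - q^2):
  h(y) = y^3 - (2) y^2 - 4*(-3) y + (4*(2)*(-3) - (0)^2)
       = y^3 + (-2) y^2 + (12) y + (-24).
Simplifying: h(y) = y^3 - 2*y^2 + 12*y - 24.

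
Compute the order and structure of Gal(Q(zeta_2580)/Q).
|Gal(Q(zeta_2580)/Q)| = phi(2580) = 672; group ≅ (Z/2580Z)^* ≅ Z/2Z × Z/2Z × Z/4Z × Z/42Z

The n-th cyclotomic polynomial Φ_2580(x) is the minimal polynomial of zeta_2580 over Q and has degree phi(2580) = 672. So Q(zeta_2580) is a degree-672 Galois extension with Galois group (Z/2580Z)^*. By CRT, (Z/2580Z)^* ≅ (Z/4Z)^* × (Z/3Z)^* × (Z/5Z)^* × (Z/43Z)^*. Each prime-power unit group is (Z/4Z)^* ≅ Z/2Z; (Z/3Z)^* ≅ Z/2Z; (Z/5Z)^* ≅ Z/4Z; (Z/43Z)^* ≅ Z/42Z. Hence Gal(Q(zeta_2580)/Q) ≅ Z/2Z × Z/2Z × Z/4Z × Z/42Z.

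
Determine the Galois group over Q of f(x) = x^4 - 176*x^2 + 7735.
Gal(K/Q) = V_4 (Klein four-group, Z/2Z × Z/2Z)

f factors as (x^2 - 91)(x^2 - 85), so the splitting field is K = Q(sqrt(91), sqrt(85)). The elements 91, 85, 7735 are all non-squares in Q, so sqrt(91) and sqrt(85) generate independent quadratic extensions. Thus [K:Q] = 4 and Gal(K/Q) is generated by the two order-2 automorphisms sqrt(91) ↦ -sqrt(91) and sqrt(85) ↦ -sqrt(85), giving V_4.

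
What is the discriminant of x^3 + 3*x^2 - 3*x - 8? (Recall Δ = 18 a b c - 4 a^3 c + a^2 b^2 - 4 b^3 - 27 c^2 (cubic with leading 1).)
Δ = 621

For x^3 + a x^2 + b x + c the discriminant is Δ = 18 a b c - 4 a^3 c + a^2 b^2 - 4 b^3 - 27 c^2.
Plug a = 3, b = -3, c = -8:
  18*(3)*(-3)*(-8) - 4*(3)^3*(-8) + (3)^2*(-3)^2 - 4*(-3)^3 - 27*(-8)^2
  = 1296 + (864) + 81 + (108) + (-1728)
  = 621.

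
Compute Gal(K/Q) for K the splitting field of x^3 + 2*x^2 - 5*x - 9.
Gal(K/Q) = S_3 (symmetric group of order 6)

Compute the discriminant of x^3 + (2)*x^2 + (-5)*x + (-9): Δ = 321. Since Δ is not a rational square, the Galois group is not contained in A_3; it must be the full S_3 (irreducibility of the cubic rules out anything smaller).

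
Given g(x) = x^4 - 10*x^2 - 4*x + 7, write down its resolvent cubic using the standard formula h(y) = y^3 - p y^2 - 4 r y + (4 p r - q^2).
h(y) = y^3 + 10*y^2 - 28*y - 296

Identify coefficients: p = -10, q = -4, r = 7.
Plug into h(y) = y^3 - p y^2 - 4 r y + (4 p r - q^2):
  h(y) = y^3 - (-10) y^2 - 4*(7) y + (4*(-10)*(7) - (-4)^2)
       = y^3 + (10) y^2 + (-28) y + (-296).
Simplifying: h(y) = y^3 + 10*y^2 - 28*y - 296.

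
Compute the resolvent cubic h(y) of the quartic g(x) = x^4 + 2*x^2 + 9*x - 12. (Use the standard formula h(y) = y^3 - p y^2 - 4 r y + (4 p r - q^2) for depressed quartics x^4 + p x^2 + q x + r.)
h(y) = y^3 - 2*y^2 + 48*y - 177

Identify coefficients: p = 2, q = 9, r = -12.
Plug into h(y) = y^3 - p y^2 - 4 r y + (4 p r - q^2):
  h(y) = y^3 - (2) y^2 - 4*(-12) y + (4*(2)*(-12) - (9)^2)
       = y^3 + (-2) y^2 + (48) y + (-177).
Simplifying: h(y) = y^3 - 2*y^2 + 48*y - 177.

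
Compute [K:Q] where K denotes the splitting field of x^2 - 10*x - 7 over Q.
[K:Q] = 2

The discriminant of x^2 + (-10)*x + (-7) is b^2 - 4c = 100 - (-28) = 128. Since 128 is not a perfect square in Q, the polynomial is irreducible over Q. Its two roots generate a degree-2 extension, so [K:Q] = 2.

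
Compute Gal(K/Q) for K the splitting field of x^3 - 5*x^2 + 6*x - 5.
Gal(K/Q) = S_3 (symmetric group of order 6)

Compute the discriminant of x^3 + (-5)*x^2 + (6)*x + (-5): Δ = -439. Since Δ is not a rational square, the Galois group is not contained in A_3; it must be the full S_3 (irreducibility of the cubic rules out anything smaller).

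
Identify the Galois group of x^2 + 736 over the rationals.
Gal(K/Q) = Z/2Z (cyclic of order 2)

x^2 + 736 is irreducible over Q since -736 is not a rational square. The splitting field Q(sqrt(-736)) has degree 2 over Q, and its unique nontrivial automorphism is sqrt(-736) ↦ -sqrt(-736). Hence Gal(Q(sqrt(-736))/Q) = Z/2Z.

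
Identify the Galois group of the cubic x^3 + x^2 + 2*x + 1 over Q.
Gal(K/Q) = S_3 (symmetric group of order 6)

Compute the discriminant of x^3 + (1)*x^2 + (2)*x + (1): Δ = -23. Since Δ is not a rational square, the Galois group is not contained in A_3; it must be the full S_3 (irreducibility of the cubic rules out anything smaller).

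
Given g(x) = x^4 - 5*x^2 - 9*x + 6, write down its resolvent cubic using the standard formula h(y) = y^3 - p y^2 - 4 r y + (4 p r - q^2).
h(y) = y^3 + 5*y^2 - 24*y - 201

Identify coefficients: p = -5, q = -9, r = 6.
Plug into h(y) = y^3 - p y^2 - 4 r y + (4 p r - q^2):
  h(y) = y^3 - (-5) y^2 - 4*(6) y + (4*(-5)*(6) - (-9)^2)
       = y^3 + (5) y^2 + (-24) y + (-201).
Simplifying: h(y) = y^3 + 5*y^2 - 24*y - 201.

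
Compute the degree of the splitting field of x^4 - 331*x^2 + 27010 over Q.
[K:Q] = 4

f factors as (x^2 - 185)(x^2 - 146); the splitting field is K = Q(sqrt(185), sqrt(146)). Since 185, 146, and 27010 are all non-squares in Q, the three subfields Q(sqrt(185)), Q(sqrt(146)), Q(sqrt(27010)) are distinct degree-2 extensions, so [K:Q] = 4 (Klein four Galois group).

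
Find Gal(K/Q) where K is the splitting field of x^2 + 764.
Gal(K/Q) = Z/2Z (cyclic of order 2)

x^2 + 764 is irreducible over Q since -764 is not a rational square. The splitting field Q(sqrt(-764)) has degree 2 over Q, and its unique nontrivial automorphism is sqrt(-764) ↦ -sqrt(-764). Hence Gal(Q(sqrt(-764))/Q) = Z/2Z.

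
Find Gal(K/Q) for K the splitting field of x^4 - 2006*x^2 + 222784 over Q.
Gal(K/Q) = Z/2Z (cyclic of order 2)

f factors as (x^2 - 1888)(x^2 - 118), so the splitting field is K = Q(sqrt(1888), sqrt(118)). The squarefree part of 1888 is 118 and the squarefree part of 118 is also 118, so sqrt(1888) and sqrt(118) are both rational multiples of sqrt(118). Hence Q(sqrt(1888)) = Q(sqrt(118)) = Q(sqrt(118)), and the splitting field collapses to a single degree-2 extension with Galois group Z/2Z.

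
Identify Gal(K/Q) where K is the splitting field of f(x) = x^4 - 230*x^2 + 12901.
Gal(K/Q) = V_4 (Klein four-group, Z/2Z × Z/2Z)

f factors as (x^2 - 97)(x^2 - 133), so the splitting field is K = Q(sqrt(97), sqrt(133)). The elements 97, 133, 12901 are all non-squares in Q, so sqrt(97) and sqrt(133) generate independent quadratic extensions. Thus [K:Q] = 4 and Gal(K/Q) is generated by the two order-2 automorphisms sqrt(97) ↦ -sqrt(97) and sqrt(133) ↦ -sqrt(133), giving V_4.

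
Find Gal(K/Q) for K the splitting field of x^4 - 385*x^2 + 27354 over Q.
Gal(K/Q) = V_4 (Klein four-group, Z/2Z × Z/2Z)

f factors as (x^2 - 94)(x^2 - 291), so the splitting field is K = Q(sqrt(94), sqrt(291)). The elements 94, 291, 27354 are all non-squares in Q, so sqrt(94) and sqrt(291) generate independent quadratic extensions. Thus [K:Q] = 4 and Gal(K/Q) is generated by the two order-2 automorphisms sqrt(94) ↦ -sqrt(94) and sqrt(291) ↦ -sqrt(291), giving V_4.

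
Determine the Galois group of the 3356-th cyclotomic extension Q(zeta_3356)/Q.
|Gal(Q(zeta_3356)/Q)| = phi(3356) = 1676; group ≅ (Z/3356Z)^* ≅ Z/2Z × Z/838Z

The n-th cyclotomic polynomial Φ_3356(x) is the minimal polynomial of zeta_3356 over Q and has degree phi(3356) = 1676. So Q(zeta_3356) is a degree-1676 Galois extension with Galois group (Z/3356Z)^*. By CRT, (Z/3356Z)^* ≅ (Z/4Z)^* × (Z/839Z)^*. Each prime-power unit group is (Z/4Z)^* ≅ Z/2Z; (Z/839Z)^* ≅ Z/838Z. Hence Gal(Q(zeta_3356)/Q) ≅ Z/2Z × Z/838Z.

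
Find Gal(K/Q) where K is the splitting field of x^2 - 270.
Gal(K/Q) = Z/2Z (cyclic of order 2)

x^2 - 270 is irreducible over Q since 270 is not a rational square. The splitting field Q(sqrt(270)) has degree 2 over Q, and its unique nontrivial automorphism is sqrt(270) ↦ -sqrt(270). Hence Gal(Q(sqrt(270))/Q) = Z/2Z.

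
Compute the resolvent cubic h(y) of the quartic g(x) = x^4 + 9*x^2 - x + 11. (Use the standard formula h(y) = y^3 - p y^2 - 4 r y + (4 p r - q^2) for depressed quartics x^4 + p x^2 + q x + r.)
h(y) = y^3 - 9*y^2 - 44*y + 395

Identify coefficients: p = 9, q = -1, r = 11.
Plug into h(y) = y^3 - p y^2 - 4 r y + (4 p r - q^2):
  h(y) = y^3 - (9) y^2 - 4*(11) y + (4*(9)*(11) - (-1)^2)
       = y^3 + (-9) y^2 + (-44) y + (395).
Simplifying: h(y) = y^3 - 9*y^2 - 44*y + 395.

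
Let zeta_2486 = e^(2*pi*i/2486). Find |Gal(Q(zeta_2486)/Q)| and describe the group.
|Gal(Q(zeta_2486)/Q)| = phi(2486) = 1120; group ≅ (Z/2486Z)^* ≅ Z/10Z × Z/112Z

The n-th cyclotomic polynomial Φ_2486(x) is the minimal polynomial of zeta_2486 over Q and has degree phi(2486) = 1120. So Q(zeta_2486) is a degree-1120 Galois extension with Galois group (Z/2486Z)^*. By CRT, (Z/2486Z)^* ≅ (Z/2Z)^* × (Z/11Z)^* × (Z/113Z)^*. Each prime-power unit group is (Z/2Z)^* ≅ trivial group (order 1); (Z/11Z)^* ≅ Z/10Z; (Z/113Z)^* ≅ Z/112Z. Hence Gal(Q(zeta_2486)/Q) ≅ Z/10Z × Z/112Z.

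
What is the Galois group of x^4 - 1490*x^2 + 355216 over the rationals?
Gal(K/Q) = Z/2Z (cyclic of order 2)

f factors as (x^2 - 298)(x^2 - 1192), so the splitting field is K = Q(sqrt(298), sqrt(1192)). The squarefree part of 298 is 298 and the squarefree part of 1192 is also 298, so sqrt(298) and sqrt(1192) are both rational multiples of sqrt(298). Hence Q(sqrt(298)) = Q(sqrt(1192)) = Q(sqrt(298)), and the splitting field collapses to a single degree-2 extension with Galois group Z/2Z.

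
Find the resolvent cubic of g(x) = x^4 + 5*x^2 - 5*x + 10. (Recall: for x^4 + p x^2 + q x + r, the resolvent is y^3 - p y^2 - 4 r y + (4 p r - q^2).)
h(y) = y^3 - 5*y^2 - 40*y + 175

Identify coefficients: p = 5, q = -5, r = 10.
Plug into h(y) = y^3 - p y^2 - 4 r y + (4 p r - q^2):
  h(y) = y^3 - (5) y^2 - 4*(10) y + (4*(5)*(10) - (-5)^2)
       = y^3 + (-5) y^2 + (-40) y + (175).
Simplifying: h(y) = y^3 - 5*y^2 - 40*y + 175.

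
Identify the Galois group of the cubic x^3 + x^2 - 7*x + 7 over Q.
Gal(K/Q) = S_3 (symmetric group of order 6)

Compute the discriminant of x^3 + (1)*x^2 + (-7)*x + (7): Δ = -812. Since Δ is not a rational square, the Galois group is not contained in A_3; it must be the full S_3 (irreducibility of the cubic rules out anything smaller).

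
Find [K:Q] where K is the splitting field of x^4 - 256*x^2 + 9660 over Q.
[K:Q] = 4

f factors as (x^2 - 210)(x^2 - 46); the splitting field is K = Q(sqrt(210), sqrt(46)). Since 210, 46, and 9660 are all non-squares in Q, the three subfields Q(sqrt(210)), Q(sqrt(46)), Q(sqrt(9660)) are distinct degree-2 extensions, so [K:Q] = 4 (Klein four Galois group).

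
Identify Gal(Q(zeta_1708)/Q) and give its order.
|Gal(Q(zeta_1708)/Q)| = phi(1708) = 720; group ≅ (Z/1708Z)^* ≅ Z/2Z × Z/6Z × Z/60Z

The n-th cyclotomic polynomial Φ_1708(x) is the minimal polynomial of zeta_1708 over Q and has degree phi(1708) = 720. So Q(zeta_1708) is a degree-720 Galois extension with Galois group (Z/1708Z)^*. By CRT, (Z/1708Z)^* ≅ (Z/4Z)^* × (Z/7Z)^* × (Z/61Z)^*. Each prime-power unit group is (Z/4Z)^* ≅ Z/2Z; (Z/7Z)^* ≅ Z/6Z; (Z/61Z)^* ≅ Z/60Z. Hence Gal(Q(zeta_1708)/Q) ≅ Z/2Z × Z/6Z × Z/60Z.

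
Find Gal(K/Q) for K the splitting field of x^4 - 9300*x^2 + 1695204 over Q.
Gal(K/Q) = Z/2Z (cyclic of order 2)

f factors as (x^2 - 9114)(x^2 - 186), so the splitting field is K = Q(sqrt(9114), sqrt(186)). The squarefree part of 9114 is 186 and the squarefree part of 186 is also 186, so sqrt(9114) and sqrt(186) are both rational multiples of sqrt(186). Hence Q(sqrt(9114)) = Q(sqrt(186)) = Q(sqrt(186)), and the splitting field collapses to a single degree-2 extension with Galois group Z/2Z.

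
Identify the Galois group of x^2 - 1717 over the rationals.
Gal(K/Q) = Z/2Z (cyclic of order 2)

x^2 - 1717 is irreducible over Q since 1717 is not a rational square. The splitting field Q(sqrt(1717)) has degree 2 over Q, and its unique nontrivial automorphism is sqrt(1717) ↦ -sqrt(1717). Hence Gal(Q(sqrt(1717))/Q) = Z/2Z.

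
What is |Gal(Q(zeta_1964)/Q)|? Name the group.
|Gal(Q(zeta_1964)/Q)| = phi(1964) = 980; group ≅ (Z/1964Z)^* ≅ Z/2Z × Z/490Z

The n-th cyclotomic polynomial Φ_1964(x) is the minimal polynomial of zeta_1964 over Q and has degree phi(1964) = 980. So Q(zeta_1964) is a degree-980 Galois extension with Galois group (Z/1964Z)^*. By CRT, (Z/1964Z)^* ≅ (Z/4Z)^* × (Z/491Z)^*. Each prime-power unit group is (Z/4Z)^* ≅ Z/2Z; (Z/491Z)^* ≅ Z/490Z. Hence Gal(Q(zeta_1964)/Q) ≅ Z/2Z × Z/490Z.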